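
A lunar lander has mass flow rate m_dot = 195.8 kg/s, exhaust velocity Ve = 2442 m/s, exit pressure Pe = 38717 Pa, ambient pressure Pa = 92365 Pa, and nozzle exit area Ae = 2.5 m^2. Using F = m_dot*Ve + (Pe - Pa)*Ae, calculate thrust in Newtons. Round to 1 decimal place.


Step 1: Momentum thrust = m_dot * Ve = 195.8 * 2442 = 478143.6 N
Step 2: Pressure thrust = (Pe - Pa) * Ae = (38717 - 92365) * 2.5 = -134120.0 N
Step 3: Total thrust F = 478143.6 + -134120.0 = 344023.6 N

344023.6


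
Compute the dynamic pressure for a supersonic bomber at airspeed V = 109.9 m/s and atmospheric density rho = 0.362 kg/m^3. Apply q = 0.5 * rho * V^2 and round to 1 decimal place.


Step 1: V^2 = 109.9^2 = 12078.01
Step 2: q = 0.5 * 0.362 * 12078.01
Step 3: q = 2186.1 Pa

2186.1


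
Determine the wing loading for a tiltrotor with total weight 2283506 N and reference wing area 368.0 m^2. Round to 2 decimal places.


Step 1: Wing loading = W / S = 2283506 / 368.0
Step 2: Wing loading = 6205.18 N/m^2

6205.18


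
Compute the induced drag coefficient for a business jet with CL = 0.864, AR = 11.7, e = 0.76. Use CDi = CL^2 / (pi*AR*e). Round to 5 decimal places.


Step 1: CL^2 = 0.864^2 = 0.746496
Step 2: pi * AR * e = 3.14159 * 11.7 * 0.76 = 27.935042
Step 3: CDi = 0.746496 / 27.935042 = 0.02672

0.02672


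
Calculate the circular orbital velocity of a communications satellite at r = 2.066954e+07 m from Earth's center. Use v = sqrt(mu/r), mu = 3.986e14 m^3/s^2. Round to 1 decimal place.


Step 1: mu / r = 3.986e14 / 2.066954e+07 = 19284415.6183
Step 2: v = sqrt(19284415.6183) = 4391.4 m/s

4391.4


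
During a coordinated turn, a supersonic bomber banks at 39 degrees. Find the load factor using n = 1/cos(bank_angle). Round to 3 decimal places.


Step 1: Convert 39 degrees to radians = 0.680678
Step 2: cos(39 deg) = 0.777146
Step 3: n = 1 / 0.777146 = 1.287

1.287


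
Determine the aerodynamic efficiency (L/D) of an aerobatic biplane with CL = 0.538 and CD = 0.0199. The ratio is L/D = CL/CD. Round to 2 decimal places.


Step 1: L/D = CL / CD = 0.538 / 0.0199
Step 2: L/D = 27.04

27.04


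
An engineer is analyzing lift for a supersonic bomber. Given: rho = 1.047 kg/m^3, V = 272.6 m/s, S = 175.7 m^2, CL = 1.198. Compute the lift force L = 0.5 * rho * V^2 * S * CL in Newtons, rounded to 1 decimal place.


Step 1: Calculate dynamic pressure q = 0.5 * 1.047 * 272.6^2 = 0.5 * 1.047 * 74310.76 = 38901.6829 Pa
Step 2: Multiply by wing area and lift coefficient: L = 38901.6829 * 175.7 * 1.198
Step 3: L = 6835025.6785 * 1.198 = 8188360.8 N

8188360.8


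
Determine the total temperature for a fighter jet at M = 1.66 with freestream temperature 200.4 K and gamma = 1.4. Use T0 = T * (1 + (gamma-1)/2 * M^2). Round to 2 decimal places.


Step 1: (gamma-1)/2 = 0.2
Step 2: M^2 = 2.7556
Step 3: 1 + 0.2 * 2.7556 = 1.55112
Step 4: T0 = 200.4 * 1.55112 = 310.84 K

310.84


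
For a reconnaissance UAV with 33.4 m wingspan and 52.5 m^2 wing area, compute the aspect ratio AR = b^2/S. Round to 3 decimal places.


Step 1: b^2 = 33.4^2 = 1115.56
Step 2: AR = 1115.56 / 52.5 = 21.249

21.249


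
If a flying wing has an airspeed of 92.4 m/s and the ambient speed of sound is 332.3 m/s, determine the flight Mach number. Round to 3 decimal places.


Step 1: M = V / a = 92.4 / 332.3
Step 2: M = 0.278

0.278


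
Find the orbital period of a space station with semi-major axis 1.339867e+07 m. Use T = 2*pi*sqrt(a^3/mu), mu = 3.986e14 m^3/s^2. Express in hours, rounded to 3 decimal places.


Step 1: a^3 / mu = 2.405388e+21 / 3.986e14 = 6.034590e+06
Step 2: sqrt(6.034590e+06) = 2456.5403 s
Step 3: T = 2*pi * 2456.5403 = 15434.9 s
Step 4: T in hours = 15434.9 / 3600 = 4.287 hours

4.287


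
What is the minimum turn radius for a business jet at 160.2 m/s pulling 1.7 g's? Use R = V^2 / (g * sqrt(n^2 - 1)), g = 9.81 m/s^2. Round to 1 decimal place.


Step 1: V^2 = 160.2^2 = 25664.04
Step 2: n^2 - 1 = 1.7^2 - 1 = 1.89
Step 3: sqrt(1.89) = 1.374773
Step 4: R = 25664.04 / (9.81 * 1.374773) = 1902.9 m

1902.9


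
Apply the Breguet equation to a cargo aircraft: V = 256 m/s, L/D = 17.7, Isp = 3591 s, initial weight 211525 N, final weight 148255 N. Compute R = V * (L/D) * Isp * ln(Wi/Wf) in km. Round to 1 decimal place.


Step 1: Coefficient = V * (L/D) * Isp = 256 * 17.7 * 3591 = 16271539.2 m
Step 2: Wi/Wf = 211525 / 148255 = 1.426765
Step 3: ln(1.426765) = 0.355409
Step 4: R = 16271539.2 * 0.355409 = 5783058.5 m = 5783.1 km

5783.1


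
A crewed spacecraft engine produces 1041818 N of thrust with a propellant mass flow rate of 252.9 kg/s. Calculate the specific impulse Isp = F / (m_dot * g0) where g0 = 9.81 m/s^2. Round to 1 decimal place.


Step 1: m_dot * g0 = 252.9 * 9.81 = 2480.95
Step 2: Isp = 1041818 / 2480.95 = 419.9 s

419.9


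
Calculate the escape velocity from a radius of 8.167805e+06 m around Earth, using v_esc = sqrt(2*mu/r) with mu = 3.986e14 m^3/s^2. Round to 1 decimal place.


Step 1: 2*mu/r = 2 * 3.986e14 / 8.167805e+06 = 97602721.9063
Step 2: v_esc = sqrt(97602721.9063) = 9879.4 m/s

9879.4


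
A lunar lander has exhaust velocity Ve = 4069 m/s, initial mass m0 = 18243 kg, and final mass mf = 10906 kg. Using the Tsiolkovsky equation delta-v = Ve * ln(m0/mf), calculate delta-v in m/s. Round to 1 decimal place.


Step 1: Mass ratio m0/mf = 18243 / 10906 = 1.672749
Step 2: ln(1.672749) = 0.514468
Step 3: delta-v = 4069 * 0.514468 = 2093.4 m/s

2093.4


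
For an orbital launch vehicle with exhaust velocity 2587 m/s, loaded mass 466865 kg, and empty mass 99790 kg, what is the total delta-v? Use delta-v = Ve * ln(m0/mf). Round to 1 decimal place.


Step 1: Mass ratio m0/mf = 466865 / 99790 = 4.678475
Step 2: ln(4.678475) = 1.542972
Step 3: delta-v = 2587 * 1.542972 = 3991.7 m/s

3991.7


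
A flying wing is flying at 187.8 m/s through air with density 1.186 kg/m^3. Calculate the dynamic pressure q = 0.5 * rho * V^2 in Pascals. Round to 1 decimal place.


Step 1: V^2 = 187.8^2 = 35268.84
Step 2: q = 0.5 * 1.186 * 35268.84
Step 3: q = 20914.4 Pa

20914.4


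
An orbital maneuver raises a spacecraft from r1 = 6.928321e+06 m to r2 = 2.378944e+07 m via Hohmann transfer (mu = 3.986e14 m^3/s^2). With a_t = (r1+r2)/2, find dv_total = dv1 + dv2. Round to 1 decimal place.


Step 1: Transfer semi-major axis a_t = (6.928321e+06 + 2.378944e+07) / 2 = 1.535888e+07 m
Step 2: v1 (circular at r1) = sqrt(mu/r1) = 7584.98 m/s
Step 3: v_t1 = sqrt(mu*(2/r1 - 1/a_t)) = 9439.89 m/s
Step 4: dv1 = |9439.89 - 7584.98| = 1854.91 m/s
Step 5: v2 (circular at r2) = 4093.33 m/s, v_t2 = 2749.23 m/s
Step 6: dv2 = |4093.33 - 2749.23| = 1344.1 m/s
Step 7: Total delta-v = 1854.91 + 1344.1 = 3199.0 m/s

3199.0


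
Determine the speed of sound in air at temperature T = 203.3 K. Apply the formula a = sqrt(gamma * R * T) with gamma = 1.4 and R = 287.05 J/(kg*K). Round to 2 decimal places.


Step 1: gamma * R * T = 1.4 * 287.05 * 203.3 = 81700.171
Step 2: a = sqrt(81700.171) = 285.83 m/s

285.83


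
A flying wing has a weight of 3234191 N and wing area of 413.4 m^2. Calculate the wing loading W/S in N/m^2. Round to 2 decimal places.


Step 1: Wing loading = W / S = 3234191 / 413.4
Step 2: Wing loading = 7823.39 N/m^2

7823.39


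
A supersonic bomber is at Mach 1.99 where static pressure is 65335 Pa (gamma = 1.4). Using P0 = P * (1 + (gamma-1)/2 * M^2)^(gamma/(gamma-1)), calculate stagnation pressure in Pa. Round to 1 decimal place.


Step 1: (gamma-1)/2 * M^2 = 0.2 * 3.9601 = 0.79202
Step 2: 1 + 0.79202 = 1.79202
Step 3: Exponent gamma/(gamma-1) = 3.5
Step 4: P0 = 65335 * 1.79202^3.5 = 503322.0 Pa

503322.0


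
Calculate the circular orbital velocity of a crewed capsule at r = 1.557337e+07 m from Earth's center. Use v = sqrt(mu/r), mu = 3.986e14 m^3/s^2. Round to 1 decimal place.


Step 1: mu / r = 3.986e14 / 1.557337e+07 = 25594973.9844
Step 2: v = sqrt(25594973.9844) = 5059.1 m/s

5059.1


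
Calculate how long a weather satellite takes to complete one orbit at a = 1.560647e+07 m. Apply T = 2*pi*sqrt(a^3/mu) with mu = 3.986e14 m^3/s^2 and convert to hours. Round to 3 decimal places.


Step 1: a^3 / mu = 3.801142e+21 / 3.986e14 = 9.536231e+06
Step 2: sqrt(9.536231e+06) = 3088.0788 s
Step 3: T = 2*pi * 3088.0788 = 19402.97 s
Step 4: T in hours = 19402.97 / 3600 = 5.390 hours

5.390


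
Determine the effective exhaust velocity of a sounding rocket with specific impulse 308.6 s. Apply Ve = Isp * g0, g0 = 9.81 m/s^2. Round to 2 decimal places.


Step 1: Ve = Isp * g0 = 308.6 * 9.81
Step 2: Ve = 3027.37 m/s

3027.37


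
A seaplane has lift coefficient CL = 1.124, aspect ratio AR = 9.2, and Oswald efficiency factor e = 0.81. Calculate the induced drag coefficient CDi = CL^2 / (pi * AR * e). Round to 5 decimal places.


Step 1: CL^2 = 1.124^2 = 1.263376
Step 2: pi * AR * e = 3.14159 * 9.2 * 0.81 = 23.411148
Step 3: CDi = 1.263376 / 23.411148 = 0.05396

0.05396


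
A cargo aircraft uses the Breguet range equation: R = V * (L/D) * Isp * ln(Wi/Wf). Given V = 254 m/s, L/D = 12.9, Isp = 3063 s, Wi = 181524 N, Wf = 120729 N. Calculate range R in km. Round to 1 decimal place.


Step 1: Coefficient = V * (L/D) * Isp = 254 * 12.9 * 3063 = 10036225.8 m
Step 2: Wi/Wf = 181524 / 120729 = 1.503566
Step 3: ln(1.503566) = 0.40784
Step 4: R = 10036225.8 * 0.40784 = 4093169.4 m = 4093.2 km

4093.2


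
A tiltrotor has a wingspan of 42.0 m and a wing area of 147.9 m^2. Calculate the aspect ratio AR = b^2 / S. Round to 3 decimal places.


Step 1: b^2 = 42.0^2 = 1764.0
Step 2: AR = 1764.0 / 147.9 = 11.927

11.927


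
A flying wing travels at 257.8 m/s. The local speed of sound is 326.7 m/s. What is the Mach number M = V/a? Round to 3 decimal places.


Step 1: M = V / a = 257.8 / 326.7
Step 2: M = 0.789

0.789


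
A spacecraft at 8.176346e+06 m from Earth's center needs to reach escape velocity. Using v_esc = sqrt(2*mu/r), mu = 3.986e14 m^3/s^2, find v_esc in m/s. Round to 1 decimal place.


Step 1: 2*mu/r = 2 * 3.986e14 / 8.176346e+06 = 97500766.2347
Step 2: v_esc = sqrt(97500766.2347) = 9874.2 m/s

9874.2


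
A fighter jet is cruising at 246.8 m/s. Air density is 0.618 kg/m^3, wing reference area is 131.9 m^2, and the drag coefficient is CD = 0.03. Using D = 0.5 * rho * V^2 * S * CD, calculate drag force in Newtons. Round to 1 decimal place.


Step 1: Dynamic pressure q = 0.5 * 0.618 * 246.8^2 = 18821.2642 Pa
Step 2: Drag D = q * S * CD = 18821.2642 * 131.9 * 0.03
Step 3: D = 74475.7 N

74475.7


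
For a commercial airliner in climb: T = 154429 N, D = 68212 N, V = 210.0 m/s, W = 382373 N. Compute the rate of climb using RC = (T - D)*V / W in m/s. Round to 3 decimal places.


Step 1: Excess thrust = T - D = 154429 - 68212 = 86217 N
Step 2: Excess power = 86217 * 210.0 = 18105570.0 W
Step 3: RC = 18105570.0 / 382373 = 47.351 m/s

47.351


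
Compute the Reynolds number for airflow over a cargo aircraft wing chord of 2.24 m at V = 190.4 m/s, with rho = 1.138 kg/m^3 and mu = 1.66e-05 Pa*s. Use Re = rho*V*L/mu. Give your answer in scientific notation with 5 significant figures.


Step 1: Numerator = rho * V * L = 1.138 * 190.4 * 2.24 = 485.352448
Step 2: Re = 485.352448 / 1.66e-05
Step 3: Re = 2.9238e+07

2.9238e+07


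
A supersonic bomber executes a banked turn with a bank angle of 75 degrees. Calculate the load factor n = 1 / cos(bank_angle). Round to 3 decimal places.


Step 1: Convert 75 degrees to radians = 1.308997
Step 2: cos(75 deg) = 0.258819
Step 3: n = 1 / 0.258819 = 3.864

3.864


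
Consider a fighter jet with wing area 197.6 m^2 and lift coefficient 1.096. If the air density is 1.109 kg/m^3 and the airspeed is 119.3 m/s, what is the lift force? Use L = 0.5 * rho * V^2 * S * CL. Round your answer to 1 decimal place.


Step 1: Calculate dynamic pressure q = 0.5 * 1.109 * 119.3^2 = 0.5 * 1.109 * 14232.49 = 7891.9157 Pa
Step 2: Multiply by wing area and lift coefficient: L = 7891.9157 * 197.6 * 1.096
Step 3: L = 1559442.5433 * 1.096 = 1709149.0 N

1709149.0


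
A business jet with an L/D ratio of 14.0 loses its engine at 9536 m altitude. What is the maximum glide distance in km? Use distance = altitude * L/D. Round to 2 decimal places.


Step 1: Glide distance = altitude * L/D = 9536 * 14.0 = 133504.0 m
Step 2: Convert to km: 133504.0 / 1000 = 133.50 km

133.50


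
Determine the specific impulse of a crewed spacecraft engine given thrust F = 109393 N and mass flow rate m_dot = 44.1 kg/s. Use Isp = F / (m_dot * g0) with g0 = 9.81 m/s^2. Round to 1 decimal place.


Step 1: m_dot * g0 = 44.1 * 9.81 = 432.62
Step 2: Isp = 109393 / 432.62 = 252.9 s

252.9


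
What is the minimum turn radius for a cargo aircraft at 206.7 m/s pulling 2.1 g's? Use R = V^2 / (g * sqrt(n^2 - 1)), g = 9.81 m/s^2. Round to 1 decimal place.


Step 1: V^2 = 206.7^2 = 42724.89
Step 2: n^2 - 1 = 2.1^2 - 1 = 3.41
Step 3: sqrt(3.41) = 1.846619
Step 4: R = 42724.89 / (9.81 * 1.846619) = 2358.5 m

2358.5


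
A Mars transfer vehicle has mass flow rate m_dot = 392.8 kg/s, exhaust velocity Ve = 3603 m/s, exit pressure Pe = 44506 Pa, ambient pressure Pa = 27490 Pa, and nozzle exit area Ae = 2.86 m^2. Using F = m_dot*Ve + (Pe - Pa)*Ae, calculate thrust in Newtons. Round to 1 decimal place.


Step 1: Momentum thrust = m_dot * Ve = 392.8 * 3603 = 1415258.4 N
Step 2: Pressure thrust = (Pe - Pa) * Ae = (44506 - 27490) * 2.86 = 48665.76 N
Step 3: Total thrust F = 1415258.4 + 48665.76 = 1463924.2 N

1463924.2


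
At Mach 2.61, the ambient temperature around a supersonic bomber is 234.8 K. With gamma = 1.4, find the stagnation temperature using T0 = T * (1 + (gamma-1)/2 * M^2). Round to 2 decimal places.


Step 1: (gamma-1)/2 = 0.2
Step 2: M^2 = 6.8121
Step 3: 1 + 0.2 * 6.8121 = 2.36242
Step 4: T0 = 234.8 * 2.36242 = 554.70 K

554.70


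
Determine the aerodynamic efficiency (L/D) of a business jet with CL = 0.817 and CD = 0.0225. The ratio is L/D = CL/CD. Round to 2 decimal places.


Step 1: L/D = CL / CD = 0.817 / 0.0225
Step 2: L/D = 36.31

36.31


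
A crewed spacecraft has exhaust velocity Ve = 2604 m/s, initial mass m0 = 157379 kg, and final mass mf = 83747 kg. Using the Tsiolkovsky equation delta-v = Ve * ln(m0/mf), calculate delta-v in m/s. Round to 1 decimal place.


Step 1: Mass ratio m0/mf = 157379 / 83747 = 1.87922
Step 2: ln(1.87922) = 0.630857
Step 3: delta-v = 2604 * 0.630857 = 1642.8 m/s

1642.8


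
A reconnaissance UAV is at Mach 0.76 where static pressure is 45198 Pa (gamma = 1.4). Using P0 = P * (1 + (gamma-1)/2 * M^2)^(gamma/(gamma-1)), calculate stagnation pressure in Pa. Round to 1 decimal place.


Step 1: (gamma-1)/2 * M^2 = 0.2 * 0.5776 = 0.11552
Step 2: 1 + 0.11552 = 1.11552
Step 3: Exponent gamma/(gamma-1) = 3.5
Step 4: P0 = 45198 * 1.11552^3.5 = 66265.9 Pa

66265.9


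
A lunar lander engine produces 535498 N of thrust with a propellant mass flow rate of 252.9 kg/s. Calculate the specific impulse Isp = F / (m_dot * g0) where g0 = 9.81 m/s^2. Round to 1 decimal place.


Step 1: m_dot * g0 = 252.9 * 9.81 = 2480.95
Step 2: Isp = 535498 / 2480.95 = 215.8 s

215.8


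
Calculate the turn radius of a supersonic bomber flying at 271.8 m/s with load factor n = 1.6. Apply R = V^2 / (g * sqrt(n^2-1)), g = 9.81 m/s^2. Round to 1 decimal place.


Step 1: V^2 = 271.8^2 = 73875.24
Step 2: n^2 - 1 = 1.6^2 - 1 = 1.56
Step 3: sqrt(1.56) = 1.249
Step 4: R = 73875.24 / (9.81 * 1.249) = 6029.3 m

6029.3


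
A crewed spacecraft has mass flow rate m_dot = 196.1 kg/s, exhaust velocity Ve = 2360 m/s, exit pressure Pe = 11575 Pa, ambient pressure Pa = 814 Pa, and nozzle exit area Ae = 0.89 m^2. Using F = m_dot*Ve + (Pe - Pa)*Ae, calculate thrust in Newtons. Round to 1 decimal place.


Step 1: Momentum thrust = m_dot * Ve = 196.1 * 2360 = 462796.0 N
Step 2: Pressure thrust = (Pe - Pa) * Ae = (11575 - 814) * 0.89 = 9577.29 N
Step 3: Total thrust F = 462796.0 + 9577.29 = 472373.3 N

472373.3


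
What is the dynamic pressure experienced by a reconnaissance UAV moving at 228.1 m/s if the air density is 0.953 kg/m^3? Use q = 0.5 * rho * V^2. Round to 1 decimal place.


Step 1: V^2 = 228.1^2 = 52029.61
Step 2: q = 0.5 * 0.953 * 52029.61
Step 3: q = 24792.1 Pa

24792.1


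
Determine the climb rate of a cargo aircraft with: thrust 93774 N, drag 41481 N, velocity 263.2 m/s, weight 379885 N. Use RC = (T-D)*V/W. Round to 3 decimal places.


Step 1: Excess thrust = T - D = 93774 - 41481 = 52293 N
Step 2: Excess power = 52293 * 263.2 = 13763517.6 W
Step 3: RC = 13763517.6 / 379885 = 36.231 m/s

36.231


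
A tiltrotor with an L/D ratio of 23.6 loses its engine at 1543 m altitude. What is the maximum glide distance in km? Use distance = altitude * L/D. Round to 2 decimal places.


Step 1: Glide distance = altitude * L/D = 1543 * 23.6 = 36414.8 m
Step 2: Convert to km: 36414.8 / 1000 = 36.41 km

36.41


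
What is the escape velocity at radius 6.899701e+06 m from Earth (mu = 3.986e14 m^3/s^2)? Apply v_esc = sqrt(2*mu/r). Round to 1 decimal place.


Step 1: 2*mu/r = 2 * 3.986e14 / 6.899701e+06 = 115541238.6711
Step 2: v_esc = sqrt(115541238.6711) = 10749.0 m/s

10749.0


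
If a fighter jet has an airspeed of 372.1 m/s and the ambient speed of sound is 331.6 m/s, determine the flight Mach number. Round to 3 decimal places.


Step 1: M = V / a = 372.1 / 331.6
Step 2: M = 1.122

1.122


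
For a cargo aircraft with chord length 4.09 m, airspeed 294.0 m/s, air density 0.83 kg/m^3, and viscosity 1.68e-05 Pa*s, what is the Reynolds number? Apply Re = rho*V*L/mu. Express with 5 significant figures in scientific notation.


Step 1: Numerator = rho * V * L = 0.83 * 294.0 * 4.09 = 998.0418
Step 2: Re = 998.0418 / 1.68e-05
Step 3: Re = 5.9407e+07

5.9407e+07


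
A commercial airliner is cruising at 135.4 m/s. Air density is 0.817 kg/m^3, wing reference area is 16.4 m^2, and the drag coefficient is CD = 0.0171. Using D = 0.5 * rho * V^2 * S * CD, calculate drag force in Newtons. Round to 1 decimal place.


Step 1: Dynamic pressure q = 0.5 * 0.817 * 135.4^2 = 7489.0959 Pa
Step 2: Drag D = q * S * CD = 7489.0959 * 16.4 * 0.0171
Step 3: D = 2100.2 N

2100.2


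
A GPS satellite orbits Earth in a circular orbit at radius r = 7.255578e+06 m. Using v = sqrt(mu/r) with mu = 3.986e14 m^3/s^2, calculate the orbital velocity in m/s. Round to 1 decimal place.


Step 1: mu / r = 3.986e14 / 7.255578e+06 = 54937042.9206
Step 2: v = sqrt(54937042.9206) = 7412.0 m/s

7412.0


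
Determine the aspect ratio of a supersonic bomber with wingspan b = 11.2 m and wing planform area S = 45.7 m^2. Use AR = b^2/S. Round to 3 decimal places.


Step 1: b^2 = 11.2^2 = 125.44
Step 2: AR = 125.44 / 45.7 = 2.745

2.745


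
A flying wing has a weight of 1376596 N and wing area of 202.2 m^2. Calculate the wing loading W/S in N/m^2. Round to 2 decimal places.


Step 1: Wing loading = W / S = 1376596 / 202.2
Step 2: Wing loading = 6808.09 N/m^2

6808.09


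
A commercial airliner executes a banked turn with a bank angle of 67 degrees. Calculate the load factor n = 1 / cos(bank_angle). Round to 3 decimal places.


Step 1: Convert 67 degrees to radians = 1.169371
Step 2: cos(67 deg) = 0.390731
Step 3: n = 1 / 0.390731 = 2.559

2.559


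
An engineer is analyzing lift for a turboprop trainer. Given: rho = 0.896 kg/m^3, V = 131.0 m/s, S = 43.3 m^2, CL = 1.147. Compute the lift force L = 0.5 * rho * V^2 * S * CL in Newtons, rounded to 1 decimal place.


Step 1: Calculate dynamic pressure q = 0.5 * 0.896 * 131.0^2 = 0.5 * 0.896 * 17161.0 = 7688.128 Pa
Step 2: Multiply by wing area and lift coefficient: L = 7688.128 * 43.3 * 1.147
Step 3: L = 332895.9424 * 1.147 = 381831.6 N

381831.6


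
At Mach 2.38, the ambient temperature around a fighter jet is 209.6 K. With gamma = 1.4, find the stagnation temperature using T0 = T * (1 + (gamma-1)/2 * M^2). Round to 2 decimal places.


Step 1: (gamma-1)/2 = 0.2
Step 2: M^2 = 5.6644
Step 3: 1 + 0.2 * 5.6644 = 2.13288
Step 4: T0 = 209.6 * 2.13288 = 447.05 K

447.05


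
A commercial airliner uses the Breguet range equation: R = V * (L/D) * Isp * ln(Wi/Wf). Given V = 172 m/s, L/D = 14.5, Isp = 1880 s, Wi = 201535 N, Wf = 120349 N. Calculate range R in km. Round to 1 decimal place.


Step 1: Coefficient = V * (L/D) * Isp = 172 * 14.5 * 1880 = 4688720.0 m
Step 2: Wi/Wf = 201535 / 120349 = 1.674588
Step 3: ln(1.674588) = 0.515567
Step 4: R = 4688720.0 * 0.515567 = 2417350.3 m = 2417.4 km

2417.4


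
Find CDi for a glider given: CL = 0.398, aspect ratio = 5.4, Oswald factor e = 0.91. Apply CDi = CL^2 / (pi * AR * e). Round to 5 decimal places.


Step 1: CL^2 = 0.398^2 = 0.158404
Step 2: pi * AR * e = 3.14159 * 5.4 * 0.91 = 15.437786
Step 3: CDi = 0.158404 / 15.437786 = 0.01026

0.01026


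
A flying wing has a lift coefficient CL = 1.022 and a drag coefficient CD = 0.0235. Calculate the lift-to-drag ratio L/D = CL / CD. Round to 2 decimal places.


Step 1: L/D = CL / CD = 1.022 / 0.0235
Step 2: L/D = 43.49

43.49


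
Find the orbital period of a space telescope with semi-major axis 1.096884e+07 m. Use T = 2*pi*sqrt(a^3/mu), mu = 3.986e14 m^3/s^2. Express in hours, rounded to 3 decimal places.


Step 1: a^3 / mu = 1.319721e+21 / 3.986e14 = 3.310890e+06
Step 2: sqrt(3.310890e+06) = 1819.5852 s
Step 3: T = 2*pi * 1819.5852 = 11432.79 s
Step 4: T in hours = 11432.79 / 3600 = 3.176 hours

3.176


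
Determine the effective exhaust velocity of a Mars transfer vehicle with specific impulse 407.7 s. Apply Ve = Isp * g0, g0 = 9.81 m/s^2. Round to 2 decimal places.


Step 1: Ve = Isp * g0 = 407.7 * 9.81
Step 2: Ve = 3999.54 m/s

3999.54


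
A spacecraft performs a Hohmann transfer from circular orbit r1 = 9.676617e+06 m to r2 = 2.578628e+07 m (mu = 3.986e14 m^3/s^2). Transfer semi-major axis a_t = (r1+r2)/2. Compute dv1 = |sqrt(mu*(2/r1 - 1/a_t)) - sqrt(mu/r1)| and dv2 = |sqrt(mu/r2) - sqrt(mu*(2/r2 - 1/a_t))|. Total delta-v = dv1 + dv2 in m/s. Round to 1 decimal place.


Step 1: Transfer semi-major axis a_t = (9.676617e+06 + 2.578628e+07) / 2 = 1.773145e+07 m
Step 2: v1 (circular at r1) = sqrt(mu/r1) = 6418.11 m/s
Step 3: v_t1 = sqrt(mu*(2/r1 - 1/a_t)) = 7739.79 m/s
Step 4: dv1 = |7739.79 - 6418.11| = 1321.68 m/s
Step 5: v2 (circular at r2) = 3931.65 m/s, v_t2 = 2904.45 m/s
Step 6: dv2 = |3931.65 - 2904.45| = 1027.19 m/s
Step 7: Total delta-v = 1321.68 + 1027.19 = 2348.9 m/s

2348.9


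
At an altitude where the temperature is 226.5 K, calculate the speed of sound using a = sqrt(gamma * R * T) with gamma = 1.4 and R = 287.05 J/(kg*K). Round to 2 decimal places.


Step 1: gamma * R * T = 1.4 * 287.05 * 226.5 = 91023.555
Step 2: a = sqrt(91023.555) = 301.70 m/s

301.70


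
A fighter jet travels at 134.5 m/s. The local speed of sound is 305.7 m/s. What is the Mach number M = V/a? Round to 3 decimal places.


Step 1: M = V / a = 134.5 / 305.7
Step 2: M = 0.440

0.440


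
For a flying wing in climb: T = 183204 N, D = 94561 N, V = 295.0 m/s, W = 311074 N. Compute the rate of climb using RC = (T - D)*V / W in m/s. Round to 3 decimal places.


Step 1: Excess thrust = T - D = 183204 - 94561 = 88643 N
Step 2: Excess power = 88643 * 295.0 = 26149685.0 W
Step 3: RC = 26149685.0 / 311074 = 84.063 m/s

84.063


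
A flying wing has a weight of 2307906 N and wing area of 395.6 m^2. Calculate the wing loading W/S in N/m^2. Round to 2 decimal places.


Step 1: Wing loading = W / S = 2307906 / 395.6
Step 2: Wing loading = 5833.94 N/m^2

5833.94


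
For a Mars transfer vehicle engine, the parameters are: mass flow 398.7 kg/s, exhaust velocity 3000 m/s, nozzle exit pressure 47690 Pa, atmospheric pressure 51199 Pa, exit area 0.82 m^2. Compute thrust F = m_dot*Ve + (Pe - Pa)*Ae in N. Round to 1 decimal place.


Step 1: Momentum thrust = m_dot * Ve = 398.7 * 3000 = 1196100.0 N
Step 2: Pressure thrust = (Pe - Pa) * Ae = (47690 - 51199) * 0.82 = -2877.38 N
Step 3: Total thrust F = 1196100.0 + -2877.38 = 1193222.6 N

1193222.6


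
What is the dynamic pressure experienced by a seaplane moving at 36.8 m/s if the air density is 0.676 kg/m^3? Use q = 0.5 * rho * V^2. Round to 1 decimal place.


Step 1: V^2 = 36.8^2 = 1354.24
Step 2: q = 0.5 * 0.676 * 1354.24
Step 3: q = 457.7 Pa

457.7


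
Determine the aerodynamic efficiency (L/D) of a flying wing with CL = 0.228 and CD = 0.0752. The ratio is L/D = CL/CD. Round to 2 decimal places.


Step 1: L/D = CL / CD = 0.228 / 0.0752
Step 2: L/D = 3.03

3.03


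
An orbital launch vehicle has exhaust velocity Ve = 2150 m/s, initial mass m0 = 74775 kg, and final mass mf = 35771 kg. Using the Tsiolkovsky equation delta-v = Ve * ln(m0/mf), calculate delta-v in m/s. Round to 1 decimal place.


Step 1: Mass ratio m0/mf = 74775 / 35771 = 2.09038
Step 2: ln(2.09038) = 0.737346
Step 3: delta-v = 2150 * 0.737346 = 1585.3 m/s

1585.3


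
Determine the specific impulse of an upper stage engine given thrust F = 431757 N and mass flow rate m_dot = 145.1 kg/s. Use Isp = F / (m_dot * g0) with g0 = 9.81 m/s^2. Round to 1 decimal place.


Step 1: m_dot * g0 = 145.1 * 9.81 = 1423.43
Step 2: Isp = 431757 / 1423.43 = 303.3 s

303.3


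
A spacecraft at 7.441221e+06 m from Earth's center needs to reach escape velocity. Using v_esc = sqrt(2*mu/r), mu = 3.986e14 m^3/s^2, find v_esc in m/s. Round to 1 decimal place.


Step 1: 2*mu/r = 2 * 3.986e14 / 7.441221e+06 = 107132955.734
Step 2: v_esc = sqrt(107132955.734) = 10350.5 m/s

10350.5


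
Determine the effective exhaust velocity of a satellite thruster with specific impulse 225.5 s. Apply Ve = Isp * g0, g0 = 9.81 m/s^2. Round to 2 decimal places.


Step 1: Ve = Isp * g0 = 225.5 * 9.81
Step 2: Ve = 2212.16 m/s

2212.16


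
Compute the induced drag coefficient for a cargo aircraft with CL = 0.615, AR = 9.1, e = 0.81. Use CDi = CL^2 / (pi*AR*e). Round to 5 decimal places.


Step 1: CL^2 = 0.615^2 = 0.378225
Step 2: pi * AR * e = 3.14159 * 9.1 * 0.81 = 23.156679
Step 3: CDi = 0.378225 / 23.156679 = 0.01633

0.01633


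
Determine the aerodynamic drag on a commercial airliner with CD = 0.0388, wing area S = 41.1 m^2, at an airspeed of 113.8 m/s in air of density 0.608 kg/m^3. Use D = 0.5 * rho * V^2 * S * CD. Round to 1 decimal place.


Step 1: Dynamic pressure q = 0.5 * 0.608 * 113.8^2 = 3936.9338 Pa
Step 2: Drag D = q * S * CD = 3936.9338 * 41.1 * 0.0388
Step 3: D = 6278.1 N

6278.1


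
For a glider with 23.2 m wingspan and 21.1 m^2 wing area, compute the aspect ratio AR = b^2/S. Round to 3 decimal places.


Step 1: b^2 = 23.2^2 = 538.24
Step 2: AR = 538.24 / 21.1 = 25.509

25.509


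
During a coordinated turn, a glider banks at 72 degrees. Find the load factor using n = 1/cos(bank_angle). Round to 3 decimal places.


Step 1: Convert 72 degrees to radians = 1.256637
Step 2: cos(72 deg) = 0.309017
Step 3: n = 1 / 0.309017 = 3.236

3.236


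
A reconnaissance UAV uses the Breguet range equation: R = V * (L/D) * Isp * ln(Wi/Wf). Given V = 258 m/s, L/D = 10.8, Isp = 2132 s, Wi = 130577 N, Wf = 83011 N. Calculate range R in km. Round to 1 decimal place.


Step 1: Coefficient = V * (L/D) * Isp = 258 * 10.8 * 2132 = 5940604.8 m
Step 2: Wi/Wf = 130577 / 83011 = 1.573008
Step 3: ln(1.573008) = 0.45299
Step 4: R = 5940604.8 * 0.45299 = 2691034.3 m = 2691.0 km

2691.0


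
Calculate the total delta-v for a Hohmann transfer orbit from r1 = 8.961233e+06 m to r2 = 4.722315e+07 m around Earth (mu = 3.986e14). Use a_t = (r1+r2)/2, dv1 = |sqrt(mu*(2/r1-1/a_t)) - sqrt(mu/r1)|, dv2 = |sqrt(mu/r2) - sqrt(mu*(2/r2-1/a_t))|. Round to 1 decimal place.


Step 1: Transfer semi-major axis a_t = (8.961233e+06 + 4.722315e+07) / 2 = 2.809219e+07 m
Step 2: v1 (circular at r1) = sqrt(mu/r1) = 6669.37 m/s
Step 3: v_t1 = sqrt(mu*(2/r1 - 1/a_t)) = 8647.08 m/s
Step 4: dv1 = |8647.08 - 6669.37| = 1977.71 m/s
Step 5: v2 (circular at r2) = 2905.3 m/s, v_t2 = 1640.9 m/s
Step 6: dv2 = |2905.3 - 1640.9| = 1264.4 m/s
Step 7: Total delta-v = 1977.71 + 1264.4 = 3242.1 m/s

3242.1


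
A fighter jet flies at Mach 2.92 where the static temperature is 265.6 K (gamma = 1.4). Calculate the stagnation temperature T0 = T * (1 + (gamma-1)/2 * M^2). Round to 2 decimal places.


Step 1: (gamma-1)/2 = 0.2
Step 2: M^2 = 8.5264
Step 3: 1 + 0.2 * 8.5264 = 2.70528
Step 4: T0 = 265.6 * 2.70528 = 718.52 K

718.52


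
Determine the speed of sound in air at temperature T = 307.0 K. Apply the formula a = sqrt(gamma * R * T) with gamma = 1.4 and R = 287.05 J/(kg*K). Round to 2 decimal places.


Step 1: gamma * R * T = 1.4 * 287.05 * 307.0 = 123374.09
Step 2: a = sqrt(123374.09) = 351.25 m/s

351.25


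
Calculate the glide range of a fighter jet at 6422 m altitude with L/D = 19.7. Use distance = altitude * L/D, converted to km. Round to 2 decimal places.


Step 1: Glide distance = altitude * L/D = 6422 * 19.7 = 126513.4 m
Step 2: Convert to km: 126513.4 / 1000 = 126.51 km

126.51


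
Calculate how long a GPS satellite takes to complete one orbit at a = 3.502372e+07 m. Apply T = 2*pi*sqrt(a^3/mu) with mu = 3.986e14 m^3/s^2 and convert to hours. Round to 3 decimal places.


Step 1: a^3 / mu = 4.296223e+22 / 3.986e14 = 1.077828e+08
Step 2: sqrt(1.077828e+08) = 10381.8503 s
Step 3: T = 2*pi * 10381.8503 = 65231.09 s
Step 4: T in hours = 65231.09 / 3600 = 18.120 hours

18.120


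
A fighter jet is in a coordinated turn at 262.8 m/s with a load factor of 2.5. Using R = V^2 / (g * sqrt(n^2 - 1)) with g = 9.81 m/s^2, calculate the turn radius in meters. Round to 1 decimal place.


Step 1: V^2 = 262.8^2 = 69063.84
Step 2: n^2 - 1 = 2.5^2 - 1 = 5.25
Step 3: sqrt(5.25) = 2.291288
Step 4: R = 69063.84 / (9.81 * 2.291288) = 3072.6 m

3072.6


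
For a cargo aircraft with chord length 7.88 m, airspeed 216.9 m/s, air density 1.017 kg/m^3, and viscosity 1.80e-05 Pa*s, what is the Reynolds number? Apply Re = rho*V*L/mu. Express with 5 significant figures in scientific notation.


Step 1: Numerator = rho * V * L = 1.017 * 216.9 * 7.88 = 1738.227924
Step 2: Re = 1738.227924 / 1.80e-05
Step 3: Re = 9.6568e+07

9.6568e+07


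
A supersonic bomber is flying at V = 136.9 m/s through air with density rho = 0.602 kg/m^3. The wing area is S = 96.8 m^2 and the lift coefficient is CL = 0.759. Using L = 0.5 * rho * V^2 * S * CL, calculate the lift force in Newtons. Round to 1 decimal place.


Step 1: Calculate dynamic pressure q = 0.5 * 0.602 * 136.9^2 = 0.5 * 0.602 * 18741.61 = 5641.2246 Pa
Step 2: Multiply by wing area and lift coefficient: L = 5641.2246 * 96.8 * 0.759
Step 3: L = 546070.5422 * 0.759 = 414467.5 N

414467.5


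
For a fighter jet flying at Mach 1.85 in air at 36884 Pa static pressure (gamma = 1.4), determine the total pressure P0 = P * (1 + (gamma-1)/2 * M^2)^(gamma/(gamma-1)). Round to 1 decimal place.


Step 1: (gamma-1)/2 * M^2 = 0.2 * 3.4225 = 0.6845
Step 2: 1 + 0.6845 = 1.6845
Step 3: Exponent gamma/(gamma-1) = 3.5
Step 4: P0 = 36884 * 1.6845^3.5 = 228816.1 Pa

228816.1


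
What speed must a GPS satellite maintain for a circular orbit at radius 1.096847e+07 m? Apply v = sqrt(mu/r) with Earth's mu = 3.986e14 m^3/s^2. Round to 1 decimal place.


Step 1: mu / r = 3.986e14 / 1.096847e+07 = 36340528.8067
Step 2: v = sqrt(36340528.8067) = 6028.3 m/s

6028.3


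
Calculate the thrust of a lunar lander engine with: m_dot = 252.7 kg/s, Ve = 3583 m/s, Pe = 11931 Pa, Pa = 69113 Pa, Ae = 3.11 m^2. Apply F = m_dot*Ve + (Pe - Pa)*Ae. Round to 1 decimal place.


Step 1: Momentum thrust = m_dot * Ve = 252.7 * 3583 = 905424.1 N
Step 2: Pressure thrust = (Pe - Pa) * Ae = (11931 - 69113) * 3.11 = -177836.02 N
Step 3: Total thrust F = 905424.1 + -177836.02 = 727588.1 N

727588.1


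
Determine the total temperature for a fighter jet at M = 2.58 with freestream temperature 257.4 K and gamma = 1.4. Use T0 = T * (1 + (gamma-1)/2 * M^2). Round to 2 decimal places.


Step 1: (gamma-1)/2 = 0.2
Step 2: M^2 = 6.6564
Step 3: 1 + 0.2 * 6.6564 = 2.33128
Step 4: T0 = 257.4 * 2.33128 = 600.07 K

600.07


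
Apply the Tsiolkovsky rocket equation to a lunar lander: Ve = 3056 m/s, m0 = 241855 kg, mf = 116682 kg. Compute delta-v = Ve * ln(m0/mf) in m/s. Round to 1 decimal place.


Step 1: Mass ratio m0/mf = 241855 / 116682 = 2.07277
Step 2: ln(2.07277) = 0.728886
Step 3: delta-v = 3056 * 0.728886 = 2227.5 m/s

2227.5


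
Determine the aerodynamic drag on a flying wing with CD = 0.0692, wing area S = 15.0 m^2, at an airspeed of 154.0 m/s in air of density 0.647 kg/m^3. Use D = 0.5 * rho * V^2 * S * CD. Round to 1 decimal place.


Step 1: Dynamic pressure q = 0.5 * 0.647 * 154.0^2 = 7672.126 Pa
Step 2: Drag D = q * S * CD = 7672.126 * 15.0 * 0.0692
Step 3: D = 7963.7 N

7963.7


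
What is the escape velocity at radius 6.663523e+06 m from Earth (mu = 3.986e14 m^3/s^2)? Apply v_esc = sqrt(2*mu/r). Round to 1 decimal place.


Step 1: 2*mu/r = 2 * 3.986e14 / 6.663523e+06 = 119636414.5513
Step 2: v_esc = sqrt(119636414.5513) = 10937.8 m/s

10937.8


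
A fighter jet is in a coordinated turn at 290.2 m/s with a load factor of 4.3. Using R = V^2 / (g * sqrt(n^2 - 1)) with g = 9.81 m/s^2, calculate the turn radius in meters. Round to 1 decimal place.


Step 1: V^2 = 290.2^2 = 84216.04
Step 2: n^2 - 1 = 4.3^2 - 1 = 17.49
Step 3: sqrt(17.49) = 4.182105
Step 4: R = 84216.04 / (9.81 * 4.182105) = 2052.7 m

2052.7


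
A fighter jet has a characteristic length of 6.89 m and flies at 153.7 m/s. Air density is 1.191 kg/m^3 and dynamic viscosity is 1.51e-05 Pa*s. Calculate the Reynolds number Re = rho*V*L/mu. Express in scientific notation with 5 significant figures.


Step 1: Numerator = rho * V * L = 1.191 * 153.7 * 6.89 = 1261.260663
Step 2: Re = 1261.260663 / 1.51e-05
Step 3: Re = 8.3527e+07

8.3527e+07


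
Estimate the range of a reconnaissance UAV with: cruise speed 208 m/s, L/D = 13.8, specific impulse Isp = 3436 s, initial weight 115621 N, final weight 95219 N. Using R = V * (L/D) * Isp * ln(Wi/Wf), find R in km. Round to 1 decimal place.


Step 1: Coefficient = V * (L/D) * Isp = 208 * 13.8 * 3436 = 9862694.4 m
Step 2: Wi/Wf = 115621 / 95219 = 1.214264
Step 3: ln(1.214264) = 0.194138
Step 4: R = 9862694.4 * 0.194138 = 1914724.7 m = 1914.7 km

1914.7


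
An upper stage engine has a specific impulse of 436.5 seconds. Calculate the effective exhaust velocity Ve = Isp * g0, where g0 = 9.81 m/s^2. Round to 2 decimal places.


Step 1: Ve = Isp * g0 = 436.5 * 9.81
Step 2: Ve = 4282.07 m/s

4282.07


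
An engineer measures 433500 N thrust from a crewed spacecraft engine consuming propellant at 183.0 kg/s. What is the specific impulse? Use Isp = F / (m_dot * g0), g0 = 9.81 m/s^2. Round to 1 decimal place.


Step 1: m_dot * g0 = 183.0 * 9.81 = 1795.23
Step 2: Isp = 433500 / 1795.23 = 241.5 s

241.5


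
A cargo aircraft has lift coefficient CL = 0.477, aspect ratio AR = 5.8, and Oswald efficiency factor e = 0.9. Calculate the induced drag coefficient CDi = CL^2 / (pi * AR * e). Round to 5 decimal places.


Step 1: CL^2 = 0.477^2 = 0.227529
Step 2: pi * AR * e = 3.14159 * 5.8 * 0.9 = 16.399114
Step 3: CDi = 0.227529 / 16.399114 = 0.01387

0.01387


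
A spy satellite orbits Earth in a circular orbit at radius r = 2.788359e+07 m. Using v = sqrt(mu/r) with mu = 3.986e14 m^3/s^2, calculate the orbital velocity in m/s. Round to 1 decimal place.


Step 1: mu / r = 3.986e14 / 2.788359e+07 = 14295146.3567
Step 2: v = sqrt(14295146.3567) = 3780.9 m/s

3780.9


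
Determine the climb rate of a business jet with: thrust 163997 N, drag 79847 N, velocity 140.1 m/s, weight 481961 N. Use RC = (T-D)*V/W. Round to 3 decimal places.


Step 1: Excess thrust = T - D = 163997 - 79847 = 84150 N
Step 2: Excess power = 84150 * 140.1 = 11789415.0 W
Step 3: RC = 11789415.0 / 481961 = 24.461 m/s

24.461


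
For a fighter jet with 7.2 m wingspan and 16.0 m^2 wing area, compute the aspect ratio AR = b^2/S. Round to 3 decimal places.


Step 1: b^2 = 7.2^2 = 51.84
Step 2: AR = 51.84 / 16.0 = 3.240

3.240


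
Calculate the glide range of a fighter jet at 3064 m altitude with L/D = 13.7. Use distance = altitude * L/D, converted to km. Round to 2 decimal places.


Step 1: Glide distance = altitude * L/D = 3064 * 13.7 = 41976.8 m
Step 2: Convert to km: 41976.8 / 1000 = 41.98 km

41.98


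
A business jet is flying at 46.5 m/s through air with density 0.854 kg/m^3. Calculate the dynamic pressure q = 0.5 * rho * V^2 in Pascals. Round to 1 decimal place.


Step 1: V^2 = 46.5^2 = 2162.25
Step 2: q = 0.5 * 0.854 * 2162.25
Step 3: q = 923.3 Pa

923.3


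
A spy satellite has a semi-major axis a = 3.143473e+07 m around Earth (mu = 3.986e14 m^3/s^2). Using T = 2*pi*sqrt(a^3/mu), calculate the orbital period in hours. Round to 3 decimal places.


Step 1: a^3 / mu = 3.106198e+22 / 3.986e14 = 7.792771e+07
Step 2: sqrt(7.792771e+07) = 8827.6672 s
Step 3: T = 2*pi * 8827.6672 = 55465.87 s
Step 4: T in hours = 55465.87 / 3600 = 15.407 hours

15.407


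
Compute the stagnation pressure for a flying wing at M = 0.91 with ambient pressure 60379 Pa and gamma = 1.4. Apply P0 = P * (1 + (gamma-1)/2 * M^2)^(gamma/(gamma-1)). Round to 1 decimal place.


Step 1: (gamma-1)/2 * M^2 = 0.2 * 0.8281 = 0.16562
Step 2: 1 + 0.16562 = 1.16562
Step 3: Exponent gamma/(gamma-1) = 3.5
Step 4: P0 = 60379 * 1.16562^3.5 = 103237.0 Pa

103237.0


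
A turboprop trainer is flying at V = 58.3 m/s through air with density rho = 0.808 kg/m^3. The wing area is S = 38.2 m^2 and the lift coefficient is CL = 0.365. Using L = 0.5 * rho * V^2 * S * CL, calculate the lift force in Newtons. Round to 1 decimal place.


Step 1: Calculate dynamic pressure q = 0.5 * 0.808 * 58.3^2 = 0.5 * 0.808 * 3398.89 = 1373.1516 Pa
Step 2: Multiply by wing area and lift coefficient: L = 1373.1516 * 38.2 * 0.365
Step 3: L = 52454.3896 * 0.365 = 19145.9 N

19145.9


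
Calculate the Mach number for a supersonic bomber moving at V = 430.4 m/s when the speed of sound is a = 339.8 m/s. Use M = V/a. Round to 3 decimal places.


Step 1: M = V / a = 430.4 / 339.8
Step 2: M = 1.267

1.267


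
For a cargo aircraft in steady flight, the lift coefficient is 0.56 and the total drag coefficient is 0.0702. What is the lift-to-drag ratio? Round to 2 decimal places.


Step 1: L/D = CL / CD = 0.56 / 0.0702
Step 2: L/D = 7.98

7.98


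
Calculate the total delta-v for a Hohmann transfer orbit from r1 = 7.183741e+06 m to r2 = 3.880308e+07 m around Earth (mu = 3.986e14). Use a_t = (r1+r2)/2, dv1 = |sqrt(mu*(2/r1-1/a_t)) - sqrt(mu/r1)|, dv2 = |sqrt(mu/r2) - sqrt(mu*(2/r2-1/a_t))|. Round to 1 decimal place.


Step 1: Transfer semi-major axis a_t = (7.183741e+06 + 3.880308e+07) / 2 = 2.299341e+07 m
Step 2: v1 (circular at r1) = sqrt(mu/r1) = 7448.92 m/s
Step 3: v_t1 = sqrt(mu*(2/r1 - 1/a_t)) = 9676.64 m/s
Step 4: dv1 = |9676.64 - 7448.92| = 2227.72 m/s
Step 5: v2 (circular at r2) = 3205.06 m/s, v_t2 = 1791.47 m/s
Step 6: dv2 = |3205.06 - 1791.47| = 1413.59 m/s
Step 7: Total delta-v = 2227.72 + 1413.59 = 3641.3 m/s

3641.3


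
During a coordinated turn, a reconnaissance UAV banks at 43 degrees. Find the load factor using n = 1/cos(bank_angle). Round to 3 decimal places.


Step 1: Convert 43 degrees to radians = 0.750492
Step 2: cos(43 deg) = 0.731354
Step 3: n = 1 / 0.731354 = 1.367

1.367


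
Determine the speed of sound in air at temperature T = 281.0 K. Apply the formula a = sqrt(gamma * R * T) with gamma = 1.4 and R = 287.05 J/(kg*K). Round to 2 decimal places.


Step 1: gamma * R * T = 1.4 * 287.05 * 281.0 = 112925.47
Step 2: a = sqrt(112925.47) = 336.04 m/s

336.04


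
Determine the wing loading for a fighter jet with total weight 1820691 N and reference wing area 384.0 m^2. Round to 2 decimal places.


Step 1: Wing loading = W / S = 1820691 / 384.0
Step 2: Wing loading = 4741.38 N/m^2

4741.38


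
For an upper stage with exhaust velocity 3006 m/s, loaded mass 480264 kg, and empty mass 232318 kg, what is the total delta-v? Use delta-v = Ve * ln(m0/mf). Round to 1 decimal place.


Step 1: Mass ratio m0/mf = 480264 / 232318 = 2.06727
Step 2: ln(2.06727) = 0.726229
Step 3: delta-v = 3006 * 0.726229 = 2183.0 m/s

2183.0
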